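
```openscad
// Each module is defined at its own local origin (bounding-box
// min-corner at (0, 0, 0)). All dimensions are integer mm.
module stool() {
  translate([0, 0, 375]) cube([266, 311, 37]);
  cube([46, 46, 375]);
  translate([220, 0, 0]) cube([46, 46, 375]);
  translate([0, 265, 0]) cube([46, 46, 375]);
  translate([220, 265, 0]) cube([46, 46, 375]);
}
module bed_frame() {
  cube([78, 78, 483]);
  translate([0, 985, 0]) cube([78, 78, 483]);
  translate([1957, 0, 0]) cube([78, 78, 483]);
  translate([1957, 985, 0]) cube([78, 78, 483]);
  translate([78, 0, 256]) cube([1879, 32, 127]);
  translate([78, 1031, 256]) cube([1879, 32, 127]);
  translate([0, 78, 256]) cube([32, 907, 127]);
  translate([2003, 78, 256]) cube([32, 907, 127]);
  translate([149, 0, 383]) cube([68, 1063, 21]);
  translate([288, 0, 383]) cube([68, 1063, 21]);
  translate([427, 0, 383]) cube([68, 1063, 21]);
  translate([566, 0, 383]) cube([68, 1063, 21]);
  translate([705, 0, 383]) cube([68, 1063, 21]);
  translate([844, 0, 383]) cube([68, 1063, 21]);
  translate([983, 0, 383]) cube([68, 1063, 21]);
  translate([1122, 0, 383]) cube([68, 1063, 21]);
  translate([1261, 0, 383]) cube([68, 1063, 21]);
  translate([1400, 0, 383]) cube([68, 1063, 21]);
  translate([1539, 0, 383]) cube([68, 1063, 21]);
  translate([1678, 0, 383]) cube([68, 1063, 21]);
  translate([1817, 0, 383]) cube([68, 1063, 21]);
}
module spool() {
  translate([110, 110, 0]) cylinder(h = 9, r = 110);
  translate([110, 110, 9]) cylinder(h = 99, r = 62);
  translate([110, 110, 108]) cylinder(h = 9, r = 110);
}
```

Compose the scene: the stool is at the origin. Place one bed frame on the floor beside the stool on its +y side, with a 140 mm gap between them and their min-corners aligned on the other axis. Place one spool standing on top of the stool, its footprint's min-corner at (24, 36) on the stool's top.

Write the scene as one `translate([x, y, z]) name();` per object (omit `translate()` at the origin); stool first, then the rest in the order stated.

stool();
translate([0, 451, 0]) bed_frame();
translate([24, 36, 412]) spool();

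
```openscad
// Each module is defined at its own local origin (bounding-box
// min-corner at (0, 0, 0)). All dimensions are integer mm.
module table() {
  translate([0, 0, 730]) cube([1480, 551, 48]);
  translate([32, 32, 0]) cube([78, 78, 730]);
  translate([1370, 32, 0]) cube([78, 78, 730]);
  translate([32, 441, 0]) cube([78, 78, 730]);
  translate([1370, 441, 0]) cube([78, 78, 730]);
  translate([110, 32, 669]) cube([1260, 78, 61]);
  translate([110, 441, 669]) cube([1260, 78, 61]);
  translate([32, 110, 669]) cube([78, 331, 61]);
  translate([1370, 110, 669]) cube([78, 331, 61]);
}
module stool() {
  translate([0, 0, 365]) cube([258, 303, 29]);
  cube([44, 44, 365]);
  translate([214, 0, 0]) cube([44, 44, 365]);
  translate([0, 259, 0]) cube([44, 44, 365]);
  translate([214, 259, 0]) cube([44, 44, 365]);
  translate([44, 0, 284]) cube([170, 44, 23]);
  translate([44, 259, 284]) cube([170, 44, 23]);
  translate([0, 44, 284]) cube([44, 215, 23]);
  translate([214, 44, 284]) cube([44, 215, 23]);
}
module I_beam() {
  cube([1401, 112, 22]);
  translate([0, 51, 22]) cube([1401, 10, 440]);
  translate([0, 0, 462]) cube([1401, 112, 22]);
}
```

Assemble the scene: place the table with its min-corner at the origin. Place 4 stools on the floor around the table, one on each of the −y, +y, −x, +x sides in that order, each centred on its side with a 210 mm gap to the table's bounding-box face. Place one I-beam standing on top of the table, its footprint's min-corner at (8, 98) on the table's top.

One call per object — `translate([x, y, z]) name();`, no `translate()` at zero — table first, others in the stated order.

table();
translate([611, -513, 0]) stool();
translate([611, 761, 0]) stool();
translate([-468, 124, 0]) stool();
translate([1690, 124, 0]) stool();
translate([8, 98, 778]) I_beam();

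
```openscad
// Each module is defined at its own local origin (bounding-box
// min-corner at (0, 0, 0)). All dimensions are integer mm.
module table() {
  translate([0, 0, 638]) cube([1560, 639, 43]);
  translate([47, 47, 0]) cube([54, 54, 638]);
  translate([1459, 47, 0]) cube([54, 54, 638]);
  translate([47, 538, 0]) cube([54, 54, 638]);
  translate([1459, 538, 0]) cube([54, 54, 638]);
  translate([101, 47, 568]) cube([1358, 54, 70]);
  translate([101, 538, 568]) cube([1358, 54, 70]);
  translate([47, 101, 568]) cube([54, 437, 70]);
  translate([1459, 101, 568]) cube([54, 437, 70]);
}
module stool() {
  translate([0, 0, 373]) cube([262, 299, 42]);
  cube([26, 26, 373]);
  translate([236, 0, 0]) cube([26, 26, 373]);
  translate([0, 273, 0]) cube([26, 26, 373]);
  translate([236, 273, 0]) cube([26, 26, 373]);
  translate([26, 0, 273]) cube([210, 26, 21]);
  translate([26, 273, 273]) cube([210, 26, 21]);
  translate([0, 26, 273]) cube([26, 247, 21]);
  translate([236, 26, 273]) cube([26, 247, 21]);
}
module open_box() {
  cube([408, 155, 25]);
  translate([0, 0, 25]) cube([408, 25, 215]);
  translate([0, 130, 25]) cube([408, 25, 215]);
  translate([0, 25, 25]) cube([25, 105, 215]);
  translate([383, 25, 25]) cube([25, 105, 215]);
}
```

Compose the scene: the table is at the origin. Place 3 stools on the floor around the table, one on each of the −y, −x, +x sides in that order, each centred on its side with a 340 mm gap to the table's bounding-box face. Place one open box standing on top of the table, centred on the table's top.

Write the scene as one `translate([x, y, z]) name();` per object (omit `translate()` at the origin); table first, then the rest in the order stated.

table();
translate([649, -639, 0]) stool();
translate([-602, 170, 0]) stool();
translate([1900, 170, 0]) stool();
translate([576, 242, 681]) open_box();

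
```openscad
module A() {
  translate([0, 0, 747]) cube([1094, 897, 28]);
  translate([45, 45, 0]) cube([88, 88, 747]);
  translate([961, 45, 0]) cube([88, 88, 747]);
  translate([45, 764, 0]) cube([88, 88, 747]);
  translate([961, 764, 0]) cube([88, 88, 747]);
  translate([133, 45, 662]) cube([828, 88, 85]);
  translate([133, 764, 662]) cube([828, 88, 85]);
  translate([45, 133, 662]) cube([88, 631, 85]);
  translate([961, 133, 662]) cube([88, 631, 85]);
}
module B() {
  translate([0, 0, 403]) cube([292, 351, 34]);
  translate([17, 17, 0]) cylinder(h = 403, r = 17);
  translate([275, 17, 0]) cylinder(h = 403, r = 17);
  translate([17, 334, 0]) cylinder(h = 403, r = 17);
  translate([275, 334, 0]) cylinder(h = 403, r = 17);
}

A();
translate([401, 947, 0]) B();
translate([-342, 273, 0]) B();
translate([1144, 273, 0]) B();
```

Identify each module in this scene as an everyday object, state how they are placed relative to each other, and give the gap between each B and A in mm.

A is a table. B is a stool. Three stools sit around the table at the +y, −x, +x sides. The gap between each stool and the table is 50 mm.

Each stool's nearest face is 50 mm from the table's bounding box.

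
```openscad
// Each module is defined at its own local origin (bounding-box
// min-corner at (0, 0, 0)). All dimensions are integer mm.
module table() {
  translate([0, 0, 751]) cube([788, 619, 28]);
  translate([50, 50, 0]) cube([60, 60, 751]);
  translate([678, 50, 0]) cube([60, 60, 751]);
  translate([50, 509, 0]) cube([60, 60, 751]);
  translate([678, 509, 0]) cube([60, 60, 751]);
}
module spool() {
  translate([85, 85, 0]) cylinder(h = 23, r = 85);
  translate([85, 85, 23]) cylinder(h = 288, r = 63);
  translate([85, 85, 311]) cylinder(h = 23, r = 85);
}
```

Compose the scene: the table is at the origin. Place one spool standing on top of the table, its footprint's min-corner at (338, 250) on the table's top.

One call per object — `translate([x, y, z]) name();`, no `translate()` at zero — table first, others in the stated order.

table();
translate([338, 250, 779]) spool();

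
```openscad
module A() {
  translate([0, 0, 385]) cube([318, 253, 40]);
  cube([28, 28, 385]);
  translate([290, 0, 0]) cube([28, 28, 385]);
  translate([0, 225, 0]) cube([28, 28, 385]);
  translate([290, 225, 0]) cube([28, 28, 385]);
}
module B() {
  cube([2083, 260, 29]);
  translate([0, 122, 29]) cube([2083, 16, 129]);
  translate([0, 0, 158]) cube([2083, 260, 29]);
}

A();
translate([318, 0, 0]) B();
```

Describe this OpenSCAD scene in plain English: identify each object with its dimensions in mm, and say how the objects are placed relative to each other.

A is a four-legged stool. The seat is a 318×253×40 mm slab whose top surface is at z = 425 mm; four square legs, each 28×28 mm in cross-section, run from the floor (z = 0) to the underside of the seat, each flush with a corner of the seat.

B is an I-beam lying along x, 2083 mm long. Overall section height 187 mm. Two flanges 260 mm wide (y) and 29 mm thick, one on the floor and one at the top; a web 16 mm thick runs between them, centred on the flange width.

The I-beam is against the stool's +x side, with their −y faces flush.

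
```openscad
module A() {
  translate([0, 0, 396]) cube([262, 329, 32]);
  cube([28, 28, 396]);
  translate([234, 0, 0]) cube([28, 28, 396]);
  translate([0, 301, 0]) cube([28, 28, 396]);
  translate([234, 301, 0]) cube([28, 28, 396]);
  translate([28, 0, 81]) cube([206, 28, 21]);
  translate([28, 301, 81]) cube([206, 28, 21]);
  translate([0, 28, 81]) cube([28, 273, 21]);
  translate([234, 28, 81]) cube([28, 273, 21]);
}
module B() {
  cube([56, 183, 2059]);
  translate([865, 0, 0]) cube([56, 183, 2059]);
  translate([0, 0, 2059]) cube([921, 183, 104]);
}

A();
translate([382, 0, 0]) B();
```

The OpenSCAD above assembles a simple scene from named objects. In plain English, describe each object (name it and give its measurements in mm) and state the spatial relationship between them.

A is a four-legged stool. The seat is 262×329 mm, 32 mm thick, top at z = 428 mm. It stands on four square legs, each 28×28 mm in cross-section, from z = 0 to the seat underside, each flush with a corner of the seat. Four stretchers, 28 mm wide and 21 mm tall, connect adjacent legs with their undersides at z = 81 mm, each running between the inner faces of the legs it joins and aligned with the legs' outer faces on the other axis.

B is a door frame. The clear opening is 809 mm wide and 2059 mm high. Two 56 mm wide jambs, 183 mm deep, stand either side of the opening from the floor to the top of the opening. A 104 mm thick head sits across the top of both jambs, spanning the full outside width of the frame.

The door frame is on the floor beside the stool on its +x side.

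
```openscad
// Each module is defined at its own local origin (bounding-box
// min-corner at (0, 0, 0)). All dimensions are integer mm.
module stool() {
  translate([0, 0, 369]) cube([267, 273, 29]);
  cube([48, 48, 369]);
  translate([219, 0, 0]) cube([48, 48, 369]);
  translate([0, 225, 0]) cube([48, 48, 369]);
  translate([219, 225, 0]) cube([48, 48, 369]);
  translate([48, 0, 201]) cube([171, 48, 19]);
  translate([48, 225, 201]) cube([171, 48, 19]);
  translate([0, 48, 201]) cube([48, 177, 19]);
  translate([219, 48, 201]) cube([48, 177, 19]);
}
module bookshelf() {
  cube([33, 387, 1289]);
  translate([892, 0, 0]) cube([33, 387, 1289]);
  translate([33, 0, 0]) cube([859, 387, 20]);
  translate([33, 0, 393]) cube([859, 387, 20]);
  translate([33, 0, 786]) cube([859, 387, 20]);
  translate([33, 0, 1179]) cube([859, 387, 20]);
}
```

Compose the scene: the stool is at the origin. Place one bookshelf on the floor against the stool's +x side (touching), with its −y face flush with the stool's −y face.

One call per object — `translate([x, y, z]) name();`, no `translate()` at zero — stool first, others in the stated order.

stool();
translate([267, 0, 0]) bookshelf();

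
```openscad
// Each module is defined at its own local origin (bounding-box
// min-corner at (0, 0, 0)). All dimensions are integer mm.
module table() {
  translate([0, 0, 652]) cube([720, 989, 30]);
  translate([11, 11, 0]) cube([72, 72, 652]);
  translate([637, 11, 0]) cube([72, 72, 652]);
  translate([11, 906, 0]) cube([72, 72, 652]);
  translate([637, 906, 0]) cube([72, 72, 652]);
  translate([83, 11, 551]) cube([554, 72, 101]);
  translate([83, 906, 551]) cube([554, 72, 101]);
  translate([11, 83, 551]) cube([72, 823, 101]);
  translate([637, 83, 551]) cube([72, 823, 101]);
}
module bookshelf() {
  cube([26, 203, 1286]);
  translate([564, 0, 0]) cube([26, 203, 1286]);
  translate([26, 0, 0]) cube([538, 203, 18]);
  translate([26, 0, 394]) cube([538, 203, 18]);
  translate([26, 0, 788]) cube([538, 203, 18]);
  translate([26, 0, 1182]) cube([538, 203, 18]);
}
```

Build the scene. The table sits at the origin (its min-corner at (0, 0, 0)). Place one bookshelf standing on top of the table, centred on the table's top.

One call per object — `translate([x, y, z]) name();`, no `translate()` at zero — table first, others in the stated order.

table();
translate([65, 393, 682]) bookshelf();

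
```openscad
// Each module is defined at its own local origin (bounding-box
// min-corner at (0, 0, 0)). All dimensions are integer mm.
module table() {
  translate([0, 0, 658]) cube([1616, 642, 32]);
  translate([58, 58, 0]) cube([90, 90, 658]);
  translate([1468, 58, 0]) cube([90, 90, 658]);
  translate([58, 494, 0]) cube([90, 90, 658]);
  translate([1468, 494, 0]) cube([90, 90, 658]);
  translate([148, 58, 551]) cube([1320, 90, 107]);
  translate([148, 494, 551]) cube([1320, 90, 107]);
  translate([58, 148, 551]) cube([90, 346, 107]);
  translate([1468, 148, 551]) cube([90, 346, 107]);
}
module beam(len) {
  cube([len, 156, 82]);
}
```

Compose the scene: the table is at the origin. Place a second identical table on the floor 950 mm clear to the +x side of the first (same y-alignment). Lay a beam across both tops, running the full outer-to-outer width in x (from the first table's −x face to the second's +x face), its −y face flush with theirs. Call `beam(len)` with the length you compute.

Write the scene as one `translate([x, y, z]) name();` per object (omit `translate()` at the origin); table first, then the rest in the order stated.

table();
translate([2566, 0, 0]) table();
translate([0, 0, 690]) beam(4182);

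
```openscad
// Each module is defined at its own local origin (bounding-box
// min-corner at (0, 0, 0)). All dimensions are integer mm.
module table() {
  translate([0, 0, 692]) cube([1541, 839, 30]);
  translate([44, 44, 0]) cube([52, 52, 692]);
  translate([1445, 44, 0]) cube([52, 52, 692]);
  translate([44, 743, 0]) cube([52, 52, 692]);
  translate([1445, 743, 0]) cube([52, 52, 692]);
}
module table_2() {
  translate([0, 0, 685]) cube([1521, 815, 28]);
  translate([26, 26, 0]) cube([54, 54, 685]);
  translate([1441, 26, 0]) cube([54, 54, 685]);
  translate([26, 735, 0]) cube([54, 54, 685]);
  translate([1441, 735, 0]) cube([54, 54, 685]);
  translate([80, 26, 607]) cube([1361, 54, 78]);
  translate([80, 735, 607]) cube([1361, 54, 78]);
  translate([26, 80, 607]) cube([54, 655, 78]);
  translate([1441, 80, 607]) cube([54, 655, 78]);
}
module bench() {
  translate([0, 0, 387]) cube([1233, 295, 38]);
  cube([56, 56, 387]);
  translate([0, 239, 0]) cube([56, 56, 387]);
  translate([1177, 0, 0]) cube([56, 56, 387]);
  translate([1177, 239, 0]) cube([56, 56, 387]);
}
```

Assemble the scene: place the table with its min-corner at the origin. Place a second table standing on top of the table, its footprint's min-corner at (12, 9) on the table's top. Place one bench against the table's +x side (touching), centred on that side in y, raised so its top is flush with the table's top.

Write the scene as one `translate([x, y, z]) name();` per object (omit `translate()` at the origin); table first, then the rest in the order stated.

table();
translate([12, 9, 722]) table_2();
translate([1541, 272, 297]) bench();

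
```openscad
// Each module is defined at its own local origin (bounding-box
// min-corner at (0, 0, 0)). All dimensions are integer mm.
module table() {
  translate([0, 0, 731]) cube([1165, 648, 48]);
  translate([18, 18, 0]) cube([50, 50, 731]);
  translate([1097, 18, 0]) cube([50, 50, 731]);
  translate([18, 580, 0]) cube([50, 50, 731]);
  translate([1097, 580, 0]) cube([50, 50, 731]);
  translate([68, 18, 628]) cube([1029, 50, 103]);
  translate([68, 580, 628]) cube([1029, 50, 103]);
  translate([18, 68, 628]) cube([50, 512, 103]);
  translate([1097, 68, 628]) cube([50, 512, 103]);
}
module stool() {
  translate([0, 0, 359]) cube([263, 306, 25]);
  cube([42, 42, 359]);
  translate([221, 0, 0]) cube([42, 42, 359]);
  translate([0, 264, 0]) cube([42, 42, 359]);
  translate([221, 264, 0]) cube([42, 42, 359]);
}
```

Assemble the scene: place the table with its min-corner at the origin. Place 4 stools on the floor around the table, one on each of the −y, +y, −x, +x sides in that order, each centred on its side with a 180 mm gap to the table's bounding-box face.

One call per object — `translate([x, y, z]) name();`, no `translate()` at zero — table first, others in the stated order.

table();
translate([451, -486, 0]) stool();
translate([451, 828, 0]) stool();
translate([-443, 171, 0]) stool();
translate([1345, 171, 0]) stool();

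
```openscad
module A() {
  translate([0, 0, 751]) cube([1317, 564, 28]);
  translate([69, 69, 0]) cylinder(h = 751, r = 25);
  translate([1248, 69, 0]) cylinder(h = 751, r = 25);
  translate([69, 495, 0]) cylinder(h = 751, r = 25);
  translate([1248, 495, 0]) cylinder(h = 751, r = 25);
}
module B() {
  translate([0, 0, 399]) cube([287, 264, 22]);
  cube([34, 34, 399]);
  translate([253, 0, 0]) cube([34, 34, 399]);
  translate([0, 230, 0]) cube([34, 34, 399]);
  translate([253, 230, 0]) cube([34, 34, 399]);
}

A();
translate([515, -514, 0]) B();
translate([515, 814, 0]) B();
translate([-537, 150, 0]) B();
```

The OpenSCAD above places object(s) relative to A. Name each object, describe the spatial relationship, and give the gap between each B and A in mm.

A is a table. B is a stool. Three stools sit around the table at the −y, +y, −x sides. The gap between each stool and the table is 250 mm.

Each stool's nearest face is 250 mm from the table's bounding box.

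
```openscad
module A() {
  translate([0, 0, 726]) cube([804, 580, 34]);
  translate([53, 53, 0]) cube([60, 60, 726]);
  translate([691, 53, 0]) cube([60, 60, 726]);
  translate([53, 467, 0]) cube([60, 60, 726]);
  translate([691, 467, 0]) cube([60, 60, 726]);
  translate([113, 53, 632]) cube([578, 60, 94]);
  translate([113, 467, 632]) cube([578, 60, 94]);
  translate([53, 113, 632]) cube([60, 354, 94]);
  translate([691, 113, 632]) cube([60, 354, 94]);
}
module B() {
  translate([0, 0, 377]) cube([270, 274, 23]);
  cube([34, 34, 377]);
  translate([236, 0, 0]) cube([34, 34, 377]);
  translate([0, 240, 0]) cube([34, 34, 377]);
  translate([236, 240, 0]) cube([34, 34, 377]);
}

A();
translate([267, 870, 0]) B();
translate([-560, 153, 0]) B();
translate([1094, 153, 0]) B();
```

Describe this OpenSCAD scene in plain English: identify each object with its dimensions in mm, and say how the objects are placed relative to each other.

A is a rectangular dining table. The top is 804×580×34 mm with its upper surface at z = 760 mm. It stands on four 60×60 mm square legs, each inset 53 mm from the nearest pair of top edges, running from the floor to the underside of the top. Four apron rails, 60 mm thick and 94 mm tall, run between adjacent legs with their top edges flush with the underside of the top and their outer faces flush with the legs' outer faces.

B is a four-legged stool. The seat is a 270×274×23 mm slab whose top surface is at z = 400 mm; four square legs, each 34×34 mm in cross-section, run from the floor (z = 0) to the underside of the seat, each flush with a corner of the seat.

Three stools sit around the table at the +y, −x, +x sides.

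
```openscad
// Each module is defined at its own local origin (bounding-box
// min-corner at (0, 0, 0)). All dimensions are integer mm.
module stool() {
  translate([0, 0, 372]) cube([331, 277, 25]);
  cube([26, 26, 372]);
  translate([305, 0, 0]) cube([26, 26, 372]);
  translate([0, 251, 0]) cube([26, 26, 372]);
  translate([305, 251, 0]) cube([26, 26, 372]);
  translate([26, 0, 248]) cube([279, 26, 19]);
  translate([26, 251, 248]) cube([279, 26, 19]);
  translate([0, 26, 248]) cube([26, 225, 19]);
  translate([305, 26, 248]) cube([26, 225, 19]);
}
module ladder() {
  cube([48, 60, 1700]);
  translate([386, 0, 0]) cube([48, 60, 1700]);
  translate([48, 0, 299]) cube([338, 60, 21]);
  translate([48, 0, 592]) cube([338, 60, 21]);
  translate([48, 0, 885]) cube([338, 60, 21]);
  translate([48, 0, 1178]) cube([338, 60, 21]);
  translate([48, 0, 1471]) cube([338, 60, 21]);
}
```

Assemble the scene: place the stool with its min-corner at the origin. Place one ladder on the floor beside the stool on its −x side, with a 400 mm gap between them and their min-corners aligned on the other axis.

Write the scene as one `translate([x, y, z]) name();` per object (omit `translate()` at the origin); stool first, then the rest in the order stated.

stool();
translate([-834, 0, 0]) ladder();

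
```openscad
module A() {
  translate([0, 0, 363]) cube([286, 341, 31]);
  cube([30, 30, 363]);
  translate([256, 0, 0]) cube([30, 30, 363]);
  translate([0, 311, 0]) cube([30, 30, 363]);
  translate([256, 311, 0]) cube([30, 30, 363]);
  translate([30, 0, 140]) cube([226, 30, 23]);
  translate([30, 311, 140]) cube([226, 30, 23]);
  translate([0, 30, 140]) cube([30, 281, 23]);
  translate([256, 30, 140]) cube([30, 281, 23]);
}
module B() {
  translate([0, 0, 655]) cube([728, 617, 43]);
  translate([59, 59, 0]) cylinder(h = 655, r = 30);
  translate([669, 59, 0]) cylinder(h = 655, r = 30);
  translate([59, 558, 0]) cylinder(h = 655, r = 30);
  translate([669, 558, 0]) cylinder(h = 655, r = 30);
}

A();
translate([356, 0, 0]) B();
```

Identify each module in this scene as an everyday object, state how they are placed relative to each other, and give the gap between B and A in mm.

The table's nearest face is 70 mm from the stool's +x face.

A is a stool. B is a table. The table is on the floor beside the stool on its +x side. The gap between the table and the stool is 70 mm.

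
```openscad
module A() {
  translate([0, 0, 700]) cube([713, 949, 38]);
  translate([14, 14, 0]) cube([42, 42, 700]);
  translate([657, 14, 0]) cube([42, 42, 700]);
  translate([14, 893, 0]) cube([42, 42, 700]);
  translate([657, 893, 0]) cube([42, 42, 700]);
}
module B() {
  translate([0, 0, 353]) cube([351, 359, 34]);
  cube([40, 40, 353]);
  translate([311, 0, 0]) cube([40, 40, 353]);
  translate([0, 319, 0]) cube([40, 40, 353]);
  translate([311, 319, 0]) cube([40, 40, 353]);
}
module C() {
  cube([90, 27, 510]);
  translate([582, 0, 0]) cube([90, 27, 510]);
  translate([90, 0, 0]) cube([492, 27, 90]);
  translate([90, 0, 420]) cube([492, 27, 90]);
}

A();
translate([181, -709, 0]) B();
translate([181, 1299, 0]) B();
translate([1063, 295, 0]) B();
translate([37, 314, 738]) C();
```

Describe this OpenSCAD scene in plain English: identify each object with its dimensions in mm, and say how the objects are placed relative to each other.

A is a rectangular dining table. The top is 713×949×38 mm with its upper surface at z = 738 mm. It stands on four 42×42 mm square legs, each inset 14 mm from the nearest pair of top edges, running from the floor to the underside of the top.

B is a four-legged stool. The seat is 351×359 mm, 34 mm thick, top at z = 387 mm. It stands on four square legs, each 40×40 mm in cross-section, from z = 0 to the seat underside, each flush with a corner of the seat.

C is a rectangular picture frame lying in the x–z plane (depth along y). The opening is 492 mm wide (x) by 330 mm tall (z), surrounded by a border 90 mm wide on all four sides. The frame is 27 mm deep and is made of two full-height vertical stiles with two horizontal rails fitted between them.

Three stools sit around the table at the −y, +y, +x sides. The picture frame is on top of the table.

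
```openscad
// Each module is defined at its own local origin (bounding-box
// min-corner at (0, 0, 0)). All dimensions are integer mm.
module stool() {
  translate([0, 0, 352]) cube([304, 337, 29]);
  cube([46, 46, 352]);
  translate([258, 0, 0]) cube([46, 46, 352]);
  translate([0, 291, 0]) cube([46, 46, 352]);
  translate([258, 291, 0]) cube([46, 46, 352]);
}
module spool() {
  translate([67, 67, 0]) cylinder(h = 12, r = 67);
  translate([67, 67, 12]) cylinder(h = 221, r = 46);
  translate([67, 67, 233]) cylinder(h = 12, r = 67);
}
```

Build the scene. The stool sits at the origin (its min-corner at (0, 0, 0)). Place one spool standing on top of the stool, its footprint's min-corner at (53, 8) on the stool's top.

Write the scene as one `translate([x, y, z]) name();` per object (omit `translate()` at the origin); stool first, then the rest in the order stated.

stool();
translate([53, 8, 381]) spool();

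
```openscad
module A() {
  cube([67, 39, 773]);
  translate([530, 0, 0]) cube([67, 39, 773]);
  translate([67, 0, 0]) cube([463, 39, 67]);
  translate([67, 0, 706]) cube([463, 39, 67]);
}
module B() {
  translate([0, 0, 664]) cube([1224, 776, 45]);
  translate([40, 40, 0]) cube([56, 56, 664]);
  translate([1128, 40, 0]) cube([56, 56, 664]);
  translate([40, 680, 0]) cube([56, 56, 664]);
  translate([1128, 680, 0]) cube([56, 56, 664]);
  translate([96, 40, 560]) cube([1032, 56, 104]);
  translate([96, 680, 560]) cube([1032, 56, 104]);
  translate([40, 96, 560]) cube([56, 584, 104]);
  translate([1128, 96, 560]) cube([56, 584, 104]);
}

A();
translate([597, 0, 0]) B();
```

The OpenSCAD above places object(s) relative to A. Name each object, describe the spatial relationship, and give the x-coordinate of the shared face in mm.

The picture frame's +x face and the table's −x face are both at x = 597 mm.

A is a picture frame. B is a table. The table is against the picture frame's +x side, with their −y faces flush. The x-coordinate of the shared face is 597 mm.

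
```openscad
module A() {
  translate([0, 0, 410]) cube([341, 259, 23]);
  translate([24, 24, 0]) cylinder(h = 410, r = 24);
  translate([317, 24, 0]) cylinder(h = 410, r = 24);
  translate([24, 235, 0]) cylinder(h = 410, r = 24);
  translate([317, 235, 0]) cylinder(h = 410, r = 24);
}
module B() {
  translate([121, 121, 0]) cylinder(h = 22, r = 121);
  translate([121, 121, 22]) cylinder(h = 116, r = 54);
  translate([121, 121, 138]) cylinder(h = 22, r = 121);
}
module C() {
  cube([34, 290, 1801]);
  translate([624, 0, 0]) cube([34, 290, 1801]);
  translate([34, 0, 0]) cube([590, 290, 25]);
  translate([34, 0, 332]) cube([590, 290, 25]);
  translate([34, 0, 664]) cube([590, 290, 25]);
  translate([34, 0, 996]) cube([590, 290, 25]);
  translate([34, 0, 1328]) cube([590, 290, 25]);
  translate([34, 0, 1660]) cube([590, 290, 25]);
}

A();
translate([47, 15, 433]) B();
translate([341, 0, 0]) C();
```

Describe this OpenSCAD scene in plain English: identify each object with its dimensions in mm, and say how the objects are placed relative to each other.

A is a four-legged stool. The seat is a 341×259×23 mm slab whose top surface is at z = 433 mm; four round legs, each 48 mm in diameter, run from the floor (z = 0) to the underside of the seat, each leg's axis is inset half a diameter from the nearest pair of seat edges (so the leg's bounding box is flush with the corner).

B is a spool: two coaxial disc flanges of radius 121 mm and thickness 22 mm, joined by a core cylinder of radius 54 mm and height 116 mm. The lower flange rests on z = 0 and the three cylinders share a vertical axis.

C is a bookshelf 658 mm wide overall, 290 mm deep and 1801 mm tall. The two sides are 34 mm thick vertical panels. 6 horizontal shelves of 25 mm thickness span between the inner faces of the sides; the lowest shelf sits on the floor and shelves are stacked with a clear vertical gap of 307 mm between each pair.

The spool is on top of the stool. The bookshelf is against the stool's +x side, with their −y faces flush.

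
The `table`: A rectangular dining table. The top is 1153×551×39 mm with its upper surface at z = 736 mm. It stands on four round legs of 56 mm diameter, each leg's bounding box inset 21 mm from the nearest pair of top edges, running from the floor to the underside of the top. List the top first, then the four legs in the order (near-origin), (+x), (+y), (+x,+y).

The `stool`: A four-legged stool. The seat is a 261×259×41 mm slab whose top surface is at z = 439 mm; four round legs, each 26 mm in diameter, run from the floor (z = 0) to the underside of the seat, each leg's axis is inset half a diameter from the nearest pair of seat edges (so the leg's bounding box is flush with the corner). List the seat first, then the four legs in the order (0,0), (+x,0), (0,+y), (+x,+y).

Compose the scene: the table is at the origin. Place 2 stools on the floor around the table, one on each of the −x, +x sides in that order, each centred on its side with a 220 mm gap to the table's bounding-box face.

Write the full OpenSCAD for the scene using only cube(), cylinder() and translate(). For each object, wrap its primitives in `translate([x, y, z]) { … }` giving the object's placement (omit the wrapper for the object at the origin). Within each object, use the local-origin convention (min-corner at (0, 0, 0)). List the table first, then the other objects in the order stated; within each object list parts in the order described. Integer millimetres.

translate([0, 0, 697]) cube([1153, 551, 39]);
translate([49, 49, 0]) cylinder(h = 697, r = 28);
translate([1104, 49, 0]) cylinder(h = 697, r = 28);
translate([49, 502, 0]) cylinder(h = 697, r = 28);
translate([1104, 502, 0]) cylinder(h = 697, r = 28);
translate([-481, 146, 0]) {
  translate([0, 0, 398]) cube([261, 259, 41]);
  translate([13, 13, 0]) cylinder(h = 398, r = 13);
  translate([248, 13, 0]) cylinder(h = 398, r = 13);
  translate([13, 246, 0]) cylinder(h = 398, r = 13);
  translate([248, 246, 0]) cylinder(h = 398, r = 13);
}
translate([1373, 146, 0]) {
  translate([0, 0, 398]) cube([261, 259, 41]);
  translate([13, 13, 0]) cylinder(h = 398, r = 13);
  translate([248, 13, 0]) cylinder(h = 398, r = 13);
  translate([13, 246, 0]) cylinder(h = 398, r = 13);
  translate([248, 246, 0]) cylinder(h = 398, r = 13);
}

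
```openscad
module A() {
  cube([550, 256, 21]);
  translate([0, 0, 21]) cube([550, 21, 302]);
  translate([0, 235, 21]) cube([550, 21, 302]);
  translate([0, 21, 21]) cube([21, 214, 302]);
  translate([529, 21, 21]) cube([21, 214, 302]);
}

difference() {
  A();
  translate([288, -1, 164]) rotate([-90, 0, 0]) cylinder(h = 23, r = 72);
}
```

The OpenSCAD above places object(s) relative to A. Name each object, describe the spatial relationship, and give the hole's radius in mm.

A is an open box. The open box has a circular hole through its front wall. The hole's radius is 72 mm.

The subtracted cylinder has r = 72 mm.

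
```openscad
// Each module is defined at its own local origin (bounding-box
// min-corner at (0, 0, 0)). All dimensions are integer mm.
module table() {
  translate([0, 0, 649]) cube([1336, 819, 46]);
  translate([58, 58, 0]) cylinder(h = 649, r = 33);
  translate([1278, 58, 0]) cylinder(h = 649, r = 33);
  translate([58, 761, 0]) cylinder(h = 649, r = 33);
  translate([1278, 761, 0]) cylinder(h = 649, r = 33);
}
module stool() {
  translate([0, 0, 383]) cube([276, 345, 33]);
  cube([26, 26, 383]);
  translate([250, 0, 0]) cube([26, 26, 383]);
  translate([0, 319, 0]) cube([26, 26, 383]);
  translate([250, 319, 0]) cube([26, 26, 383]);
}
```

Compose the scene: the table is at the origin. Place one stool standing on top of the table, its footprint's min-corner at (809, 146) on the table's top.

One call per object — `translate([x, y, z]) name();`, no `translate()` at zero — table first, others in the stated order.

table();
translate([809, 146, 695]) stool();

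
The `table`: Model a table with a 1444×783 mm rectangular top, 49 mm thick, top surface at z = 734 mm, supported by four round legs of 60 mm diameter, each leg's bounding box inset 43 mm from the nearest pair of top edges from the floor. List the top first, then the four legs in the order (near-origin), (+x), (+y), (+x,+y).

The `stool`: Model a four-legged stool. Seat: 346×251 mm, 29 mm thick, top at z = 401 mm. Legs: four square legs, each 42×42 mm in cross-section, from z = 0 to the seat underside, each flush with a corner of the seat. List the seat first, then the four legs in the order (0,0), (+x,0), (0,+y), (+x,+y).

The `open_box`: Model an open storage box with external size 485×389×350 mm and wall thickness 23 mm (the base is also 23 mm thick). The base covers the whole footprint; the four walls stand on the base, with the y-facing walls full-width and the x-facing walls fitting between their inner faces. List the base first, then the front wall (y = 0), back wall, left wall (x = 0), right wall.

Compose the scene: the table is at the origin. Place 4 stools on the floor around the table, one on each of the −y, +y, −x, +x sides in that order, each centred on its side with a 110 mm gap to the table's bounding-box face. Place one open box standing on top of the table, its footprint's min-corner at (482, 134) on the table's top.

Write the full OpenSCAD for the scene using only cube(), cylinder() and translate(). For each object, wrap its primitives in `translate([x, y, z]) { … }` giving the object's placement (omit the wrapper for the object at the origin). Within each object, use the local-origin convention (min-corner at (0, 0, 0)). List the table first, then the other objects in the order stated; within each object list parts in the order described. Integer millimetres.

translate([0, 0, 685]) cube([1444, 783, 49]);
translate([73, 73, 0]) cylinder(h = 685, r = 30);
translate([1371, 73, 0]) cylinder(h = 685, r = 30);
translate([73, 710, 0]) cylinder(h = 685, r = 30);
translate([1371, 710, 0]) cylinder(h = 685, r = 30);
translate([549, -361, 0]) {
  translate([0, 0, 372]) cube([346, 251, 29]);
  cube([42, 42, 372]);
  translate([304, 0, 0]) cube([42, 42, 372]);
  translate([0, 209, 0]) cube([42, 42, 372]);
  translate([304, 209, 0]) cube([42, 42, 372]);
}
translate([549, 893, 0]) {
  translate([0, 0, 372]) cube([346, 251, 29]);
  cube([42, 42, 372]);
  translate([304, 0, 0]) cube([42, 42, 372]);
  translate([0, 209, 0]) cube([42, 42, 372]);
  translate([304, 209, 0]) cube([42, 42, 372]);
}
translate([-456, 266, 0]) {
  translate([0, 0, 372]) cube([346, 251, 29]);
  cube([42, 42, 372]);
  translate([304, 0, 0]) cube([42, 42, 372]);
  translate([0, 209, 0]) cube([42, 42, 372]);
  translate([304, 209, 0]) cube([42, 42, 372]);
}
translate([1554, 266, 0]) {
  translate([0, 0, 372]) cube([346, 251, 29]);
  cube([42, 42, 372]);
  translate([304, 0, 0]) cube([42, 42, 372]);
  translate([0, 209, 0]) cube([42, 42, 372]);
  translate([304, 209, 0]) cube([42, 42, 372]);
}
translate([482, 134, 734]) {
  cube([485, 389, 23]);
  translate([0, 0, 23]) cube([485, 23, 327]);
  translate([0, 366, 23]) cube([485, 23, 327]);
  translate([0, 23, 23]) cube([23, 343, 327]);
  translate([462, 23, 23]) cube([23, 343, 327]);
}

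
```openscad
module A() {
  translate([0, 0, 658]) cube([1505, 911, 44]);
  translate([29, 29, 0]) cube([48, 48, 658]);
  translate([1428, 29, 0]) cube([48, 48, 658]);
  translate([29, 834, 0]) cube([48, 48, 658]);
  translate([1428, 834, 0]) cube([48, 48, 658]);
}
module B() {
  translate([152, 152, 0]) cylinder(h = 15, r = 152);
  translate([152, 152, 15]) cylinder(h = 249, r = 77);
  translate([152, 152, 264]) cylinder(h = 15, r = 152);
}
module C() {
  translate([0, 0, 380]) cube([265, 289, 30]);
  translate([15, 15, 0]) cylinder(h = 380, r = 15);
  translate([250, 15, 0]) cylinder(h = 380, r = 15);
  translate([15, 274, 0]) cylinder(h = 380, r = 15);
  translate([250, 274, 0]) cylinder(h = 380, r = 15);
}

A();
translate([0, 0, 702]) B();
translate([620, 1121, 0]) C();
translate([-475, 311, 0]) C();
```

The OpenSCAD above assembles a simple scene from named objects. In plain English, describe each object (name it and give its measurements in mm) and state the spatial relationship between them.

A is a table: top 1505 mm (x) × 911 mm (y), 44 mm thick, upper face at z = 702 mm, on four 48×48 mm square legs, each inset 29 mm from the nearest pair of top edges, running from z = 0 to the bottom of the top.

B is a spool: two coaxial disc flanges of radius 152 mm and thickness 15 mm, joined by a core cylinder of radius 77 mm and height 249 mm. The lower flange rests on z = 0 and the three cylinders share a vertical axis.

C is a four-legged stool. The seat is a 265×289×30 mm slab whose top surface is at z = 410 mm; four round legs, each 30 mm in diameter, run from the floor (z = 0) to the underside of the seat, each leg's axis is inset half a diameter from the nearest pair of seat edges (so the leg's bounding box is flush with the corner).

The spool is on top of the table. Two stools sit around the table at the +y, −x sides.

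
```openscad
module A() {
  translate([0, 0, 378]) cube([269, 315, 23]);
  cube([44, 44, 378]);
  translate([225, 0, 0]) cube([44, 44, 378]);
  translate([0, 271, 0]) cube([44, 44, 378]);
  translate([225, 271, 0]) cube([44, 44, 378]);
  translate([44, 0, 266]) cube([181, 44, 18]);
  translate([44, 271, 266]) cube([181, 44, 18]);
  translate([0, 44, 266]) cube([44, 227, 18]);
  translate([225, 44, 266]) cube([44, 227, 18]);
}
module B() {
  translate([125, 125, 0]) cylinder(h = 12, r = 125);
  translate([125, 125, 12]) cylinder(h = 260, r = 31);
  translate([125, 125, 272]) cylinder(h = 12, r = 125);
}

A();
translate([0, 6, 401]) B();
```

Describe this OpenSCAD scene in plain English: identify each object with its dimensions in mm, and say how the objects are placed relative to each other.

A is a four-legged stool. The seat is 269×315 mm, 23 mm thick, top at z = 401 mm. It stands on four square legs, each 44×44 mm in cross-section, from z = 0 to the seat underside, each flush with a corner of the seat. Four stretchers, 44 mm wide and 18 mm tall, connect adjacent legs with their undersides at z = 266 mm, each running between the inner faces of the legs it joins and aligned with the legs' outer faces on the other axis.

B is a spool: two coaxial disc flanges of radius 125 mm and thickness 12 mm, joined by a core cylinder of radius 31 mm and height 260 mm. The lower flange rests on z = 0 and the three cylinders share a vertical axis.

The spool is on top of the stool.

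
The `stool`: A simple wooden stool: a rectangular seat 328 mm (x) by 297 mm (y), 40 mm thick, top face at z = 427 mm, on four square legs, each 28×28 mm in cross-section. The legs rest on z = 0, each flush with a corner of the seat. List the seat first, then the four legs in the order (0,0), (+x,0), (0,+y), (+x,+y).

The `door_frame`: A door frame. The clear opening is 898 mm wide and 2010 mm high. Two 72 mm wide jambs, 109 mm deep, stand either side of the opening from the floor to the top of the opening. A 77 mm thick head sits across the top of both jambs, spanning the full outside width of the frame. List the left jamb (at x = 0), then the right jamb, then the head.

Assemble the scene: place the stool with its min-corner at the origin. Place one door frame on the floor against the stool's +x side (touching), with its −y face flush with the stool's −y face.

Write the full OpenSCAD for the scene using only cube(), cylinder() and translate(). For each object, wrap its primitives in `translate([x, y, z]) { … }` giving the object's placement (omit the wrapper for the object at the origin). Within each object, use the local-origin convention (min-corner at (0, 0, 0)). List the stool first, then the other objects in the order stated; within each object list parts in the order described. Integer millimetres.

translate([0, 0, 387]) cube([328, 297, 40]);
cube([28, 28, 387]);
translate([300, 0, 0]) cube([28, 28, 387]);
translate([0, 269, 0]) cube([28, 28, 387]);
translate([300, 269, 0]) cube([28, 28, 387]);
translate([328, 0, 0]) {
  cube([72, 109, 2010]);
  translate([970, 0, 0]) cube([72, 109, 2010]);
  translate([0, 0, 2010]) cube([1042, 109, 77]);
}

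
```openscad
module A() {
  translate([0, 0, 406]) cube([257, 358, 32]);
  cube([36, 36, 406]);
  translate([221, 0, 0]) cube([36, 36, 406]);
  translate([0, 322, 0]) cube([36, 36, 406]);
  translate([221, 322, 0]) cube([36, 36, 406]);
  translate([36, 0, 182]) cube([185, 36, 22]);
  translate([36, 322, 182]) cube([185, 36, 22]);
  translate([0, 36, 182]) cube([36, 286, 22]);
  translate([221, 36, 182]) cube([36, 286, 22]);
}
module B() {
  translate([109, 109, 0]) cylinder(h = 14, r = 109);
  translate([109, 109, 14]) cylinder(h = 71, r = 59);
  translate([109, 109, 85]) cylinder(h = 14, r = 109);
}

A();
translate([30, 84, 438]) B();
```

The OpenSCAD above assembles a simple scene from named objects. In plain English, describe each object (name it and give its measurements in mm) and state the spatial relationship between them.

A is a four-legged stool. The seat is 257×358 mm, 32 mm thick, top at z = 438 mm. It stands on four square legs, each 36×36 mm in cross-section, from z = 0 to the seat underside, each flush with a corner of the seat. Four stretchers, 36 mm wide and 22 mm tall, connect adjacent legs with their undersides at z = 182 mm, each running between the inner faces of the legs it joins and aligned with the legs' outer faces on the other axis.

B is a spool: two coaxial disc flanges of radius 109 mm and thickness 14 mm, joined by a core cylinder of radius 59 mm and height 71 mm. The lower flange rests on z = 0 and the three cylinders share a vertical axis.

The spool is on top of the stool.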